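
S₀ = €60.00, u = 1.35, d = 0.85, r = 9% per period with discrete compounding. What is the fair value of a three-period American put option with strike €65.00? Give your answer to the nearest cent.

€7.33

Risk-neutral probability p = (1 + 0.09 − 0.85)/(1.35 − 0.85) = 0.2400/0.5000 = 0.4800
Terminal stock prices: S_uuu = 147.6, S_uud = 92.95, S_udd = 58.52, S_ddd = 36.85
Terminal payoffs (K − S): max(-82.62, 0) = 0, max(-27.95, 0) = 0, max(6.478, 0) = 6.478, max(28.15, 0) = 28.15
Node uu (S = 109.4): continuation = 1/1.09·[0.4800·0.0000 + 0.5200·0.0000] = 0.0000; exercise value = 0.0000 ≤ continuation, so V_uu = 0.0000
Node ud (S = 68.85): continuation = 1/1.09·[0.4800·0.0000 + 0.5200·6.4775] = 3.0902; exercise value = 0.0000 ≤ continuation, so V_ud = 3.0902
Node dd (S = 43.35): continuation = 1/1.09·[0.4800·6.4775 + 0.5200·28.1525] = 16.2830; exercise value = 21.6500 > continuation, so V_dd = 21.6500 (exercise)
Node u (S = 81): continuation = 1/1.09·[0.4800·0.0000 + 0.5200·3.0902] = 1.4742; exercise value = 0.0000 ≤ continuation, so V_u = 1.4742
Node d (S = 51): continuation = 1/1.09·[0.4800·3.0902 + 0.5200·21.6500] = 11.6893; exercise value = 14.0000 > continuation, so V_d = 14.0000 (exercise)
Node 0 (S = 60): continuation = 1/1.09·[0.4800·1.4742 + 0.5200·14.0000] = 7.3281; exercise value = 5.0000 ≤ continuation, so V_0 = 7.3281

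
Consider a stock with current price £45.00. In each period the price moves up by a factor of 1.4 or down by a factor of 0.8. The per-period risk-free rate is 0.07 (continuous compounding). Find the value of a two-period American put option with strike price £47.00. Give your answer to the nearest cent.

£5.60

Risk-neutral probability p = (e^0.07 − 0.8)/(1.4 − 0.8) = 0.2725/0.6000 = 0.4542
Terminal stock prices: S_uu = 88.2, S_ud = 50.4, S_dd = 28.8
Terminal payoffs (K − S): max(-41.2, 0) = 0, max(-3.4, 0) = 0, max(18.2, 0) = 18.2
Node u (S = 63): continuation = e^(−0.07)·[0.4542·0.0000 + 0.5458·0.0000] = 0.0000; exercise value = 0.0000 ≤ continuation, so V_u = 0.0000
Node d (S = 36): continuation = e^(−0.07)·[0.4542·0.0000 + 0.5458·18.2000] = 9.2623; exercise value = 11.0000 > continuation, so V_d = 11.0000 (exercise)
Node 0 (S = 45): continuation = e^(−0.07)·[0.4542·0.0000 + 0.5458·11.0000] = 5.5981; exercise value = 2.0000 ≤ continuation, so V_0 = 5.5981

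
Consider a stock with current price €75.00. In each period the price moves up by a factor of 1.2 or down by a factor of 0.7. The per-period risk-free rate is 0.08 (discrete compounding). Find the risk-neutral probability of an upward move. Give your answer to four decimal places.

Risk-neutral probability p = (1 + 0.08 − 0.7)/(1.2 − 0.7) = 0.3800/0.5000 = 0.7600

p = 0.7600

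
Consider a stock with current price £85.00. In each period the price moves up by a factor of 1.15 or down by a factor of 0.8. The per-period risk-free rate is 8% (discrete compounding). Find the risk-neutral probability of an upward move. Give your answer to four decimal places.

p = 0.8000

Risk-neutral probability p = (1 + 0.08 − 0.8)/(1.15 − 0.8) = 0.2800/0.3500 = 0.8000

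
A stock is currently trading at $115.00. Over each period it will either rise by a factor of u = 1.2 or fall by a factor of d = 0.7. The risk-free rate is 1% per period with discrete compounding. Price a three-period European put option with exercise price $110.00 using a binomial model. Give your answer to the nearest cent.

Risk-neutral probability p = (1 + 0.01 − 0.7)/(1.2 − 0.7) = 0.3100/0.5000 = 0.6200
Terminal stock prices: S_uuu = 198.7, S_uud = 115.9, S_udd = 67.62, S_ddd = 39.44
Terminal payoffs (K − S): max(-88.72, 0) = 0, max(-5.92, 0) = 0, max(42.38, 0) = 42.38, max(70.56, 0) = 70.56
Node uu (S = 165.6): V_uu = 1/1.01·[0.6200·0.0000 + 0.3800·0.0000] = 0.0000
Node ud (S = 96.6): V_ud = 1/1.01·[0.6200·0.0000 + 0.3800·42.3800] = 15.9450
Node dd (S = 56.35): V_dd = 1/1.01·[0.6200·42.3800 + 0.3800·70.5550] = 52.5609
Node u (S = 138): V_u = 1/1.01·[0.6200·0.0000 + 0.3800·15.9450] = 5.9991
Node d (S = 80.5): V_d = 1/1.01·[0.6200·15.9450 + 0.3800·52.5609] = 29.5634
Node 0 (S = 115): V_0 = 1/1.01·[0.6200·5.9991 + 0.3800·29.5634] = 14.8055

$14.81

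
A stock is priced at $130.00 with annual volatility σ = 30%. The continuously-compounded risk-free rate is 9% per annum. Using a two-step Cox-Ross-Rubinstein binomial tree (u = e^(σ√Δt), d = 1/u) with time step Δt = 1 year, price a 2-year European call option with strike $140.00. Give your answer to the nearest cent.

$27.24

CRR parameters: u = e^(σ√Δt) = e^(0.3·√1) = 1.3499, d = 1/u = 0.7408
Per-period rate: rΔt = 0.09·1 = 0.09, so R = e^0.09 = 1.0942
Risk-neutral probability p = (e^0.09 − 0.7408)/(1.3499 − 0.7408) = 0.3534/0.6090 = 0.5802
Terminal stock prices: S_uu = 236.9, S_ud = 130, S_dd = 71.35
Terminal payoffs (S − K): max(96.88, 0) = 96.88, max(-10, 0) = 0, max(-68.65, 0) = 0
Node u (S = 175.5): V_u = e^(−0.09)·[0.5802·96.8754 + 0.4198·0.0000] = 51.3681
Node d (S = 96.31): V_d = e^(−0.09)·[0.5802·0.0000 + 0.4198·0.0000] = 0.0000
Node 0 (S = 130): V_0 = e^(−0.09)·[0.5802·51.3681 + 0.4198·0.0000] = 27.2379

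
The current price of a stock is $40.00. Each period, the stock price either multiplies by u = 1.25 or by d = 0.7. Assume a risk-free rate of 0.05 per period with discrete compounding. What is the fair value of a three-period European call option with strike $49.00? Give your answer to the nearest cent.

$6.48

Risk-neutral probability p = (1 + 0.05 − 0.7)/(1.25 − 0.7) = 0.3500/0.5500 = 0.6364
Terminal stock prices: S_uuu = 78.12, S_uud = 43.75, S_udd = 24.5, S_ddd = 13.72
Terminal payoffs (S − K): max(29.12, 0) = 29.12, max(-5.25, 0) = 0, max(-24.5, 0) = 0, max(-35.28, 0) = 0
Node uu (S = 62.5): V_uu = 1/1.05·[0.6364·29.1250 + 0.3636·0.0000] = 17.6515
Node ud (S = 35): V_ud = 1/1.05·[0.6364·0.0000 + 0.3636·0.0000] = 0.0000
Node dd (S = 19.6): V_dd = 1/1.05·[0.6364·0.0000 + 0.3636·0.0000] = 0.0000
Node u (S = 50): V_u = 1/1.05·[0.6364·17.6515 + 0.3636·0.0000] = 10.6979
Node d (S = 28): V_d = 1/1.05·[0.6364·0.0000 + 0.3636·0.0000] = 0.0000
Node 0 (S = 40): V_0 = 1/1.05·[0.6364·10.6979 + 0.3636·0.0000] = 6.4836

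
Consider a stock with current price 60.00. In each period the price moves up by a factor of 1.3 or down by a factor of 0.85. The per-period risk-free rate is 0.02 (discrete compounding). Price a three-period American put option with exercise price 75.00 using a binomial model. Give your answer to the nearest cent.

17.21

Risk-neutral probability p = (1 + 0.02 − 0.85)/(1.3 − 0.85) = 0.1700/0.4500 = 0.3778
Terminal stock prices: S_uuu = 131.8, S_uud = 86.19, S_udd = 56.35, S_ddd = 36.85
Terminal payoffs (K − S): max(-56.82, 0) = 0, max(-11.19, 0) = 0, max(18.65, 0) = 18.65, max(38.15, 0) = 38.15
Node uu (S = 101.4): continuation = 1/1.02·[0.3778·0.0000 + 0.6222·0.0000] = 0.0000; exercise value = 0.0000 ≤ continuation, so V_uu = 0.0000
Node ud (S = 66.3): continuation = 1/1.02·[0.3778·0.0000 + 0.6222·18.6450] = 11.3739; exercise value = 8.7000 ≤ continuation, so V_ud = 11.3739
Node dd (S = 43.35): continuation = 1/1.02·[0.3778·18.6450 + 0.6222·38.1525] = 30.1794; exercise value = 31.6500 > continuation, so V_dd = 31.6500 (exercise)
Node u (S = 78): continuation = 1/1.02·[0.3778·0.0000 + 0.6222·11.3739] = 6.9383; exercise value = 0.0000 ≤ continuation, so V_u = 6.9383
Node d (S = 51): continuation = 1/1.02·[0.3778·11.3739 + 0.6222·31.6500] = 23.5197; exercise value = 24.0000 > continuation, so V_d = 24.0000 (exercise)
Node 0 (S = 60): continuation = 1/1.02·[0.3778·6.9383 + 0.6222·24.0000] = 17.2103; exercise value = 15.0000 ≤ continuation, so V_0 = 17.2103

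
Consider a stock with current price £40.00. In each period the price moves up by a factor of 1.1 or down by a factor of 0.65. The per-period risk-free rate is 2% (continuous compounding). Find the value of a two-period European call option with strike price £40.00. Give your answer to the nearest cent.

Risk-neutral probability p = (e^0.02 − 0.65)/(1.1 − 0.65) = 0.3702/0.4500 = 0.8227
Terminal stock prices: S_uu = 48.4, S_ud = 28.6, S_dd = 16.9
Terminal payoffs (S − K): max(8.4, 0) = 8.4, max(-11.4, 0) = 0, max(-23.1, 0) = 0
Node u (S = 44): V_u = e^(−0.02)·[0.8227·8.4000 + 0.1773·0.0000] = 6.7736
Node d (S = 26): V_d = e^(−0.02)·[0.8227·0.0000 + 0.1773·0.0000] = 0.0000
Node 0 (S = 40): V_0 = e^(−0.02)·[0.8227·6.7736 + 0.1773·0.0000] = 5.4621

£5.46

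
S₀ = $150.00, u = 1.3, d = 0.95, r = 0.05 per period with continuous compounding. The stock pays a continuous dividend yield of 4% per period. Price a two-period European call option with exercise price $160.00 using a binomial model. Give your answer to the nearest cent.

$8.99

Per-period risk-free factor R = e^0.05 = 1.0513; dividend-adjusted growth = e^(0.05−0.04) = 1.0101.
Risk-neutral probability p = (1.0101 − 0.95)/(1.3 − 0.95) = 0.0601/0.3500 = 0.1716
Terminal stock prices: S_uu = 253.5, S_ud = 185.2, S_dd = 135.4
Terminal payoffs (S − K): max(93.5, 0) = 93.5, max(25.25, 0) = 25.25, max(-24.62, 0) = 0
Node u (S = 195): V_u = e^(−0.05)·[0.1716·93.5000 + 0.8284·25.2500] = 35.1572
Node d (S = 142.5): V_d = e^(−0.05)·[0.1716·25.2500 + 0.8284·0.0000] = 4.1209
Node 0 (S = 150): V_0 = e^(−0.05)·[0.1716·35.1572 + 0.8284·4.1209] = 8.9852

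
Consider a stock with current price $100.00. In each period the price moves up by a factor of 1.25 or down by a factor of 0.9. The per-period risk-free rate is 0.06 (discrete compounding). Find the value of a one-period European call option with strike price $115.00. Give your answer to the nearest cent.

Risk-neutral probability p = (1 + 0.06 − 0.9)/(1.25 − 0.9) = 0.1600/0.3500 = 0.4571
Terminal stock prices: S_u = 125, S_d = 90
Terminal payoffs (S − K): max(10, 0) = 10, max(-25, 0) = 0
Node 0 (S = 100): V_0 = 1/1.06·[0.4571·10.0000 + 0.5429·0.0000] = 4.3127

$4.31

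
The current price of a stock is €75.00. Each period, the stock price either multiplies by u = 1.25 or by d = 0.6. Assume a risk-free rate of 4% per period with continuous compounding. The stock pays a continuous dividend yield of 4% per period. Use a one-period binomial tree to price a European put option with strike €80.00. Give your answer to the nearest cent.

€12.93

Per-period risk-free factor R = e^0.04 = 1.0408; dividend-adjusted growth = e^(0.04−0.04) = 1.0000.
Risk-neutral probability p = (1.0000 − 0.6)/(1.25 − 0.6) = 0.4000/0.6500 = 0.6154
Terminal stock prices: S_u = 93.75, S_d = 45
Terminal payoffs (K − S): max(-13.75, 0) = 0, max(35, 0) = 35
Node 0 (S = 75): V_0 = e^(−0.04)·[0.6154·0.0000 + 0.3846·35.0000] = 12.9337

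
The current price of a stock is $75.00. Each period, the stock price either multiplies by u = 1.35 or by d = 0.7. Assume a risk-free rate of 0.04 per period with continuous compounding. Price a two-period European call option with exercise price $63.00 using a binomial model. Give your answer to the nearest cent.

$22.33

Risk-neutral probability p = (e^0.04 − 0.7)/(1.35 − 0.7) = 0.3408/0.6500 = 0.5243
Terminal stock prices: S_uu = 136.7, S_ud = 70.88, S_dd = 36.75
Terminal payoffs (S − K): max(73.69, 0) = 73.69, max(7.875, 0) = 7.875, max(-26.25, 0) = 0
Node u (S = 101.2): V_u = e^(−0.04)·[0.5243·73.6875 + 0.4757·7.8750] = 40.7203
Node d (S = 52.5): V_d = e^(−0.04)·[0.5243·7.8750 + 0.4757·0.0000] = 3.9672
Node 0 (S = 75): V_0 = e^(−0.04)·[0.5243·40.7203 + 0.4757·3.9672] = 22.3265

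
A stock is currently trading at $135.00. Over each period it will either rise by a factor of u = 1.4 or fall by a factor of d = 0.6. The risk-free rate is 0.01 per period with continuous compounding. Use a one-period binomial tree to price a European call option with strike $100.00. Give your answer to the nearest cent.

Risk-neutral probability p = (e^0.01 − 0.6)/(1.4 − 0.6) = 0.4101/0.8000 = 0.5126
Terminal stock prices: S_u = 189, S_d = 81
Terminal payoffs (S − K): max(89, 0) = 89, max(-19, 0) = 0
Node 0 (S = 135): V_0 = e^(−0.01)·[0.5126·89.0000 + 0.4874·0.0000] = 45.1642

$45.16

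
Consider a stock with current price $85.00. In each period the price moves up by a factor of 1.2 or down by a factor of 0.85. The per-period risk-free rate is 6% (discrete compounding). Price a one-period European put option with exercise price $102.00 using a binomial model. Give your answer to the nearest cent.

Risk-neutral probability p = (1 + 0.06 − 0.85)/(1.2 − 0.85) = 0.2100/0.3500 = 0.6000
Terminal stock prices: S_u = 102, S_d = 72.25
Terminal payoffs (K − S): max(0, 0) = 0, max(29.75, 0) = 29.75
Node 0 (S = 85): V_0 = 1/1.06·[0.6000·0.0000 + 0.4000·29.7500] = 11.2264

$11.23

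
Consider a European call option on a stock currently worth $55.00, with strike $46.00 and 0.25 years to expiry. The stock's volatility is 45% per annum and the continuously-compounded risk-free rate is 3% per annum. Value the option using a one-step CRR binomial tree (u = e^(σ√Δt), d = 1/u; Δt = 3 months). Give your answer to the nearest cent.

$10.46

CRR parameters: u = e^(σ√Δt) = e^(0.45·√0.25) = 1.2523, d = 1/u = 0.7985
Per-period rate: rΔt = 0.03·0.25 = 0.0075, so R = e^0.0075 = 1.0075
Risk-neutral probability p = (e^0.0075 − 0.7985)/(1.2523 − 0.7985) = 0.2090/0.4538 = 0.4606
Terminal stock prices: S_u = 68.88, S_d = 43.92
Terminal payoffs (S − K): max(22.88, 0) = 22.88, max(-2.082, 0) = 0
Node 0 (S = 55): V_0 = e^(−0.0075)·[0.4606·22.8777 + 0.5394·0.0000] = 10.4582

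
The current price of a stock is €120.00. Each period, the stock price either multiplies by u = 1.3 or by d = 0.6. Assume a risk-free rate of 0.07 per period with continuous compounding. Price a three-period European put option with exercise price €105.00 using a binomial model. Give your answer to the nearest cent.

€10.67

Risk-neutral probability p = (e^0.07 − 0.6)/(1.3 − 0.6) = 0.4725/0.7000 = 0.6750
Terminal stock prices: S_uuu = 263.6, S_uud = 121.7, S_udd = 56.16, S_ddd = 25.92
Terminal payoffs (K − S): max(-158.6, 0) = 0, max(-16.68, 0) = 0, max(48.84, 0) = 48.84, max(79.08, 0) = 79.08
Node uu (S = 202.8): V_uu = e^(−0.07)·[0.6750·0.0000 + 0.3250·0.0000] = 0.0000
Node ud (S = 93.6): V_ud = e^(−0.07)·[0.6750·0.0000 + 0.3250·48.8400] = 14.7994
Node dd (S = 43.2): V_dd = e^(−0.07)·[0.6750·48.8400 + 0.3250·79.0800] = 54.7014
Node u (S = 156): V_u = e^(−0.07)·[0.6750·0.0000 + 0.3250·14.7994] = 4.4845
Node d (S = 72): V_d = e^(−0.07)·[0.6750·14.7994 + 0.3250·54.7014] = 25.8898
Node 0 (S = 120): V_0 = e^(−0.07)·[0.6750·4.4845 + 0.3250·25.8898] = 10.6675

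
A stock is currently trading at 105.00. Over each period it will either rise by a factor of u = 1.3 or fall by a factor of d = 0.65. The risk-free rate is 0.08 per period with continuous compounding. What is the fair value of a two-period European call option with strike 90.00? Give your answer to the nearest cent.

Risk-neutral probability p = (e^0.08 − 0.65)/(1.3 − 0.65) = 0.4333/0.6500 = 0.6666
Terminal stock prices: S_uu = 177.5, S_ud = 88.73, S_dd = 44.36
Terminal payoffs (S − K): max(87.45, 0) = 87.45, max(-1.275, 0) = 0, max(-45.64, 0) = 0
Node u (S = 136.5): V_u = e^(−0.08)·[0.6666·87.4500 + 0.3334·0.0000] = 53.8119
Node d (S = 68.25): V_d = e^(−0.08)·[0.6666·0.0000 + 0.3334·0.0000] = 0.0000
Node 0 (S = 105): V_0 = e^(−0.08)·[0.6666·53.8119 + 0.3334·0.0000] = 33.1129

33.11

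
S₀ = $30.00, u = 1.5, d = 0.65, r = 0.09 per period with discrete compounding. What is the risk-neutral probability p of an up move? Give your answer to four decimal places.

p = 0.5176

Risk-neutral probability p = (1 + 0.09 − 0.65)/(1.5 − 0.65) = 0.4400/0.8500 = 0.5176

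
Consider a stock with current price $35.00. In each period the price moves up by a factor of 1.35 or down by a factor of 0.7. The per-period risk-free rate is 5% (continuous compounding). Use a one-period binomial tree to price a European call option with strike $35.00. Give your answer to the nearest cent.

Risk-neutral probability p = (e^0.05 − 0.7)/(1.35 − 0.7) = 0.3513/0.6500 = 0.5404
Terminal stock prices: S_u = 47.25, S_d = 24.5
Terminal payoffs (S − K): max(12.25, 0) = 12.25, max(-10.5, 0) = 0
Node 0 (S = 35): V_0 = e^(−0.05)·[0.5404·12.2500 + 0.4596·0.0000] = 6.2972

$6.30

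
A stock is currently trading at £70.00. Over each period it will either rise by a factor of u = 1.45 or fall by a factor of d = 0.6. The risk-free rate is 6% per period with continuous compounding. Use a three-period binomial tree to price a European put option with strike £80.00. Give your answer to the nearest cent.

Risk-neutral probability p = (e^0.06 − 0.6)/(1.45 − 0.6) = 0.4618/0.8500 = 0.5433
Terminal stock prices: S_uuu = 213.4, S_uud = 88.31, S_udd = 36.54, S_ddd = 15.12
Terminal payoffs (K − S): max(-133.4, 0) = 0, max(-8.305, 0) = 0, max(43.46, 0) = 43.46, max(64.88, 0) = 64.88
Node uu (S = 147.2): V_uu = e^(−0.06)·[0.5433·0.0000 + 0.4567·0.0000] = 0.0000
Node ud (S = 60.9): V_ud = e^(−0.06)·[0.5433·0.0000 + 0.4567·43.4600] = 18.6908
Node dd (S = 25.2): V_dd = e^(−0.06)·[0.5433·43.4600 + 0.4567·64.8800] = 50.1412
Node u (S = 101.5): V_u = e^(−0.06)·[0.5433·0.0000 + 0.4567·18.6908] = 8.0383
Node d (S = 42): V_d = e^(−0.06)·[0.5433·18.6908 + 0.4567·50.1412] = 31.1282
Node 0 (S = 70): V_0 = e^(−0.06)·[0.5433·8.0383 + 0.4567·31.1282] = 17.5004

£17.50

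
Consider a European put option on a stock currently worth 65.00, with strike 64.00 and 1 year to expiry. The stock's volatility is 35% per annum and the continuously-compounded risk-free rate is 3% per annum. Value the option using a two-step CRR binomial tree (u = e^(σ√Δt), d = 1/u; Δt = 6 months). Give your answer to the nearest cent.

6.68

CRR parameters: u = e^(σ√Δt) = e^(0.35·√0.5) = 1.2808, d = 1/u = 0.7808
Per-period rate: rΔt = 0.03·0.5 = 0.015, so R = e^0.015 = 1.0151
Risk-neutral probability p = (e^0.015 − 0.7808)/(1.2808 − 0.7808) = 0.2344/0.5000 = 0.4687
Terminal stock prices: S_uu = 106.6, S_ud = 65, S_dd = 39.62
Terminal payoffs (K − S): max(-42.63, 0) = 0, max(-1, 0) = 0, max(24.38, 0) = 24.38
Node u (S = 83.25): V_u = e^(−0.015)·[0.4687·0.0000 + 0.5313·0.0000] = 0.0000
Node d (S = 50.75): V_d = e^(−0.015)·[0.4687·0.0000 + 0.5313·24.3769] = 12.7594
Node 0 (S = 65): V_0 = e^(−0.015)·[0.4687·0.0000 + 0.5313·12.7594] = 6.6786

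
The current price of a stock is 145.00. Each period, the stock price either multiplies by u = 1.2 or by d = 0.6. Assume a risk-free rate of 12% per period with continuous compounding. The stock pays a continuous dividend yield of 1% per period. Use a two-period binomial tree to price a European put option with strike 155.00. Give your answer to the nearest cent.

Per-period risk-free factor R = e^0.12 = 1.1275; dividend-adjusted growth = e^(0.12−0.01) = 1.1163.
Risk-neutral probability p = (1.1163 − 0.6)/(1.2 − 0.6) = 0.5163/0.6000 = 0.8605
Terminal stock prices: S_uu = 208.8, S_ud = 104.4, S_dd = 52.2
Terminal payoffs (K − S): max(-53.8, 0) = 0, max(50.6, 0) = 50.6, max(102.8, 0) = 102.8
Node u (S = 174): V_u = e^(−0.12)·[0.8605·0.0000 + 0.1395·50.6000] = 6.2621
Node d (S = 87): V_d = e^(−0.12)·[0.8605·50.6000 + 0.1395·102.8000] = 51.3383
Node 0 (S = 145): V_0 = e^(−0.12)·[0.8605·6.2621 + 0.1395·51.3383] = 11.1326

11.13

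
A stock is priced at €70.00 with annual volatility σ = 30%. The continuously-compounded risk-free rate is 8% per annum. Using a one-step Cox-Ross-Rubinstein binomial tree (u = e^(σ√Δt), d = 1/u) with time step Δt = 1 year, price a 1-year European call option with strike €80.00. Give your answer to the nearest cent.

€7.52

CRR parameters: u = e^(σ√Δt) = e^(0.3·√1) = 1.3499, d = 1/u = 0.7408
Per-period rate: rΔt = 0.08·1 = 0.08, so R = e^0.08 = 1.0833
Risk-neutral probability p = (e^0.08 − 0.7408)/(1.3499 − 0.7408) = 0.3425/0.6090 = 0.5623
Terminal stock prices: S_u = 94.49, S_d = 51.86
Terminal payoffs (S − K): max(14.49, 0) = 14.49, max(-28.14, 0) = 0
Node 0 (S = 70): V_0 = e^(−0.08)·[0.5623·14.4901 + 0.4377·0.0000] = 7.5215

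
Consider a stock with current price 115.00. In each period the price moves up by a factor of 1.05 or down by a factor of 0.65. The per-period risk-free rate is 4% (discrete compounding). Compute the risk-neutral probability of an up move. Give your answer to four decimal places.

Risk-neutral probability p = (1 + 0.04 − 0.65)/(1.05 − 0.65) = 0.3900/0.4000 = 0.9750

p = 0.9750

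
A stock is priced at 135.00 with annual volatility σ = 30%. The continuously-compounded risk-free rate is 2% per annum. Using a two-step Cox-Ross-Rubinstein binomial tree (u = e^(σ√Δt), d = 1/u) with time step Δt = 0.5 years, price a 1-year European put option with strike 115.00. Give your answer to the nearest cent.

7.33

CRR parameters: u = e^(σ√Δt) = e^(0.3·√0.5) = 1.2363, d = 1/u = 0.8089
Per-period rate: rΔt = 0.02·0.5 = 0.01, so R = e^0.01 = 1.0101
Risk-neutral probability p = (e^0.01 − 0.8089)/(1.2363 − 0.8089) = 0.2012/0.4275 = 0.4707
Terminal stock prices: S_uu = 206.3, S_ud = 135, S_dd = 88.32
Terminal payoffs (K − S): max(-91.34, 0) = 0, max(-20, 0) = 0, max(26.68, 0) = 26.68
Node u (S = 166.9): V_u = e^(−0.01)·[0.4707·0.0000 + 0.5293·0.0000] = 0.0000
Node d (S = 109.2): V_d = e^(−0.01)·[0.4707·0.0000 + 0.5293·26.6761] = 13.9798
Node 0 (S = 135): V_0 = e^(−0.01)·[0.4707·0.0000 + 0.5293·13.9798] = 7.3262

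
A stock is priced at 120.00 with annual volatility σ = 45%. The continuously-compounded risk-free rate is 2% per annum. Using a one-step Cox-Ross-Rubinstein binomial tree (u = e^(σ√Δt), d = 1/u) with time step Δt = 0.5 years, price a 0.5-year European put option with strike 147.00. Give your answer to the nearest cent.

CRR parameters: u = e^(σ√Δt) = e^(0.45·√0.5) = 1.3746, d = 1/u = 0.7275
Per-period rate: rΔt = 0.02·0.5 = 0.01, so R = e^0.01 = 1.0101
Risk-neutral probability p = (e^0.01 − 0.7275)/(1.3746 − 0.7275) = 0.2826/0.6472 = 0.4366
Terminal stock prices: S_u = 165, S_d = 87.3
Terminal payoffs (K − S): max(-17.96, 0) = 0, max(59.7, 0) = 59.7
Node 0 (S = 120): V_0 = e^(−0.01)·[0.4366·0.0000 + 0.5634·59.7050] = 33.3005

33.30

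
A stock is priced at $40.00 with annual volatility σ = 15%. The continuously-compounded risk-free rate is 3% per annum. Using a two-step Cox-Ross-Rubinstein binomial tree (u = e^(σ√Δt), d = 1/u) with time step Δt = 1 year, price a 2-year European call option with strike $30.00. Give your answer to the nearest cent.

$11.81

CRR parameters: u = e^(σ√Δt) = e^(0.15·√1) = 1.1618, d = 1/u = 0.8607
Per-period rate: rΔt = 0.03·1 = 0.03, so R = e^0.03 = 1.0305
Risk-neutral probability p = (e^0.03 − 0.8607)/(1.1618 − 0.8607) = 0.1697/0.3011 = 0.5637
Terminal stock prices: S_uu = 53.99, S_ud = 40, S_dd = 29.63
Terminal payoffs (S − K): max(23.99, 0) = 23.99, max(10, 0) = 10, max(-0.3673, 0) = 0
Node u (S = 46.47): V_u = e^(−0.03)·[0.5637·23.9944 + 0.4363·10.0000] = 17.3600
Node d (S = 34.43): V_d = e^(−0.03)·[0.5637·10.0000 + 0.4363·0.0000] = 5.4705
Node 0 (S = 40): V_0 = e^(−0.03)·[0.5637·17.3600 + 0.4363·5.4705] = 11.8129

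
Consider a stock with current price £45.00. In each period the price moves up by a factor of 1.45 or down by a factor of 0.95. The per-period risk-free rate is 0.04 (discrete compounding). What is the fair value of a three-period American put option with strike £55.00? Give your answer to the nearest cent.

Risk-neutral probability p = (1 + 0.04 − 0.95)/(1.45 − 0.95) = 0.0900/0.5000 = 0.1800
Terminal stock prices: S_uuu = 137.2, S_uud = 89.88, S_udd = 58.89, S_ddd = 38.58
Terminal payoffs (K − S): max(-82.19, 0) = 0, max(-34.88, 0) = 0, max(-3.888, 0) = 0, max(16.42, 0) = 16.42
Node uu (S = 94.61): continuation = 1/1.04·[0.1800·0.0000 + 0.8200·0.0000] = 0.0000; exercise value = 0.0000 ≤ continuation, so V_uu = 0.0000
Node ud (S = 61.99): continuation = 1/1.04·[0.1800·0.0000 + 0.8200·0.0000] = 0.0000; exercise value = 0.0000 ≤ continuation, so V_ud = 0.0000
Node dd (S = 40.61): continuation = 1/1.04·[0.1800·0.0000 + 0.8200·16.4181] = 12.9451; exercise value = 14.3875 > continuation, so V_dd = 14.3875 (exercise)
Node u (S = 65.25): continuation = 1/1.04·[0.1800·0.0000 + 0.8200·0.0000] = 0.0000; exercise value = 0.0000 ≤ continuation, so V_u = 0.0000
Node d (S = 42.75): continuation = 1/1.04·[0.1800·0.0000 + 0.8200·14.3875] = 11.3440; exercise value = 12.2500 > continuation, so V_d = 12.2500 (exercise)
Node 0 (S = 45): continuation = 1/1.04·[0.1800·0.0000 + 0.8200·12.2500] = 9.6587; exercise value = 10.0000 > continuation, so V_0 = 10.0000 (exercise)

£10.00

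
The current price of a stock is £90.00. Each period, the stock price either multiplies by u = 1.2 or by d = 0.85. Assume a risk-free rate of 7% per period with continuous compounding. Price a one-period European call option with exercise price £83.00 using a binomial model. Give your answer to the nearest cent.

Risk-neutral probability p = (e^0.07 − 0.85)/(1.2 − 0.85) = 0.2225/0.3500 = 0.6357
Terminal stock prices: S_u = 108, S_d = 76.5
Terminal payoffs (S − K): max(25, 0) = 25, max(-6.5, 0) = 0
Node 0 (S = 90): V_0 = e^(−0.07)·[0.6357·25.0000 + 0.3643·0.0000] = 14.8189

£14.82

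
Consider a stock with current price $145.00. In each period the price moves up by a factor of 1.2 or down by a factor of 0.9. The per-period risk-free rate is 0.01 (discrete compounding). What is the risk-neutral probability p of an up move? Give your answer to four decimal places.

Risk-neutral probability p = (1 + 0.01 − 0.9)/(1.2 − 0.9) = 0.1100/0.3000 = 0.3667

p = 0.3667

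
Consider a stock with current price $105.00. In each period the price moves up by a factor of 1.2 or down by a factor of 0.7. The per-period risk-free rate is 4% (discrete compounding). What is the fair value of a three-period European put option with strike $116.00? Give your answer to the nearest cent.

$16.42

Risk-neutral probability p = (1 + 0.04 − 0.7)/(1.2 − 0.7) = 0.3400/0.5000 = 0.6800
Terminal stock prices: S_uuu = 181.4, S_uud = 105.8, S_udd = 61.74, S_ddd = 36.01
Terminal payoffs (K − S): max(-65.44, 0) = 0, max(10.16, 0) = 10.16, max(54.26, 0) = 54.26, max(79.99, 0) = 79.99
Node uu (S = 151.2): V_uu = 1/1.04·[0.6800·0.0000 + 0.3200·10.1600] = 3.1262
Node ud (S = 88.2): V_ud = 1/1.04·[0.6800·10.1600 + 0.3200·54.2600] = 23.3385
Node dd (S = 51.45): V_dd = 1/1.04·[0.6800·54.2600 + 0.3200·79.9850] = 60.0885
Node u (S = 126): V_u = 1/1.04·[0.6800·3.1262 + 0.3200·23.3385] = 9.2251
Node d (S = 73.5): V_d = 1/1.04·[0.6800·23.3385 + 0.3200·60.0885] = 33.7485
Node 0 (S = 105): V_0 = 1/1.04·[0.6800·9.2251 + 0.3200·33.7485] = 16.4159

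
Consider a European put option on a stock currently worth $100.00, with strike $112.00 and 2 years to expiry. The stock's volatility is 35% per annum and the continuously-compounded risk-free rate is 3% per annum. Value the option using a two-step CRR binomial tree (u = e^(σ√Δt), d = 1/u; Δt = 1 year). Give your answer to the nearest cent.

CRR parameters: u = e^(σ√Δt) = e^(0.35·√1) = 1.4191, d = 1/u = 0.7047
Per-period rate: rΔt = 0.03·1 = 0.03, so R = e^0.03 = 1.0305
Risk-neutral probability p = (e^0.03 − 0.7047)/(1.4191 − 0.7047) = 0.3258/0.7144 = 0.4560
Terminal stock prices: S_uu = 201.4, S_ud = 100, S_dd = 49.66
Terminal payoffs (K − S): max(-89.38, 0) = 0, max(12, 0) = 12, max(62.34, 0) = 62.34
Node u (S = 141.9): V_u = e^(−0.03)·[0.4560·0.0000 + 0.5440·12.0000] = 6.3349
Node d (S = 70.47): V_d = e^(−0.03)·[0.4560·12.0000 + 0.5440·62.3415] = 38.2211
Node 0 (S = 100): V_0 = e^(−0.03)·[0.4560·6.3349 + 0.5440·38.2211] = 22.9807

$22.98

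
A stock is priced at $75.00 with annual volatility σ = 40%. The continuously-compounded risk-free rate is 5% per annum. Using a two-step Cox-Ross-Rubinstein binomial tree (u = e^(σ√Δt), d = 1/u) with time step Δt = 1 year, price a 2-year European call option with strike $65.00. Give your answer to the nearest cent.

$24.33

CRR parameters: u = e^(σ√Δt) = e^(0.4·√1) = 1.4918, d = 1/u = 0.6703
Per-period rate: rΔt = 0.05·1 = 0.05, so R = e^0.05 = 1.0513
Risk-neutral probability p = (e^0.05 − 0.6703)/(1.4918 − 0.6703) = 0.3810/0.8215 = 0.4637
Terminal stock prices: S_uu = 166.9, S_ud = 75, S_dd = 33.7
Terminal payoffs (S − K): max(101.9, 0) = 101.9, max(10, 0) = 10, max(-31.3, 0) = 0
Node u (S = 111.9): V_u = e^(−0.05)·[0.4637·101.9156 + 0.5363·10.0000] = 50.0569
Node d (S = 50.27): V_d = e^(−0.05)·[0.4637·10.0000 + 0.5363·0.0000] = 4.4111
Node 0 (S = 75): V_0 = e^(−0.05)·[0.4637·50.0569 + 0.5363·4.4111] = 24.3307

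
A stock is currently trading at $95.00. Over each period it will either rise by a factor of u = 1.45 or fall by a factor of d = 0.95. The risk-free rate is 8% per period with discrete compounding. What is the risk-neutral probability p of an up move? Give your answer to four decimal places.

p = 0.2600

Risk-neutral probability p = (1 + 0.08 − 0.95)/(1.45 − 0.95) = 0.1300/0.5000 = 0.2600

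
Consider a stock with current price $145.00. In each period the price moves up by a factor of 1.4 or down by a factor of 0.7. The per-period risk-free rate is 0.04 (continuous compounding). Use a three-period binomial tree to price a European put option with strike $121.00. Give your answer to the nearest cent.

Risk-neutral probability p = (e^0.04 − 0.7)/(1.4 − 0.7) = 0.3408/0.7000 = 0.4869
Terminal stock prices: S_uuu = 397.9, S_uud = 198.9, S_udd = 99.47, S_ddd = 49.73
Terminal payoffs (K − S): max(-276.9, 0) = 0, max(-77.94, 0) = 0, max(21.53, 0) = 21.53, max(71.27, 0) = 71.27
Node uu (S = 284.2): V_uu = e^(−0.04)·[0.4869·0.0000 + 0.5131·0.0000] = 0.0000
Node ud (S = 142.1): V_ud = e^(−0.04)·[0.4869·0.0000 + 0.5131·21.5300] = 10.6145
Node dd (S = 71.05): V_dd = e^(−0.04)·[0.4869·21.5300 + 0.5131·71.2650] = 45.2055
Node u (S = 203): V_u = e^(−0.04)·[0.4869·0.0000 + 0.5131·10.6145] = 5.2330
Node d (S = 101.5): V_d = e^(−0.04)·[0.4869·10.6145 + 0.5131·45.2055] = 27.2519
Node 0 (S = 145): V_0 = e^(−0.04)·[0.4869·5.2330 + 0.5131·27.2519] = 15.8833

$15.88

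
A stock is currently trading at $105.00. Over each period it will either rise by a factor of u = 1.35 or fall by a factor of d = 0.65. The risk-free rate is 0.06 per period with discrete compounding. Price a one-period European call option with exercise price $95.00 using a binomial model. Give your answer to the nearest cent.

Risk-neutral probability p = (1 + 0.06 − 0.65)/(1.35 − 0.65) = 0.4100/0.7000 = 0.5857
Terminal stock prices: S_u = 141.8, S_d = 68.25
Terminal payoffs (S − K): max(46.75, 0) = 46.75, max(-26.75, 0) = 0
Node 0 (S = 105): V_0 = 1/1.06·[0.5857·46.7500 + 0.4143·0.0000] = 25.8322

$25.83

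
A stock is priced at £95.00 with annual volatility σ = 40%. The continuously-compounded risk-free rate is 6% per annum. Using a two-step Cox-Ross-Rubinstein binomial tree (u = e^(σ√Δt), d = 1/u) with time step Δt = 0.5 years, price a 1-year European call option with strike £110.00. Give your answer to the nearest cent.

CRR parameters: u = e^(σ√Δt) = e^(0.4·√0.5) = 1.3269, d = 1/u = 0.7536
Per-period rate: rΔt = 0.06·0.5 = 0.03, so R = e^0.03 = 1.0305
Risk-neutral probability p = (e^0.03 − 0.7536)/(1.3269 − 0.7536) = 0.2768/0.5733 = 0.4829
Terminal stock prices: S_uu = 167.3, S_ud = 95, S_dd = 53.96
Terminal payoffs (S − K): max(57.26, 0) = 57.26, max(-15, 0) = 0, max(-56.04, 0) = 0
Node u (S = 126.1): V_u = e^(−0.03)·[0.4829·57.2621 + 0.5171·0.0000] = 26.8337
Node d (S = 71.6): V_d = e^(−0.03)·[0.4829·0.0000 + 0.5171·0.0000] = 0.0000
Node 0 (S = 95): V_0 = e^(−0.03)·[0.4829·26.8337 + 0.5171·0.0000] = 12.5746

£12.57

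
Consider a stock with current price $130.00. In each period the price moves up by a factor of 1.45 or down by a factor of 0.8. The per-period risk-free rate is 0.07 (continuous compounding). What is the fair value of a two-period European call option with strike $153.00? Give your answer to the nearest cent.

$18.39

Risk-neutral probability p = (e^0.07 − 0.8)/(1.45 − 0.8) = 0.2725/0.6500 = 0.4192
Terminal stock prices: S_uu = 273.3, S_ud = 150.8, S_dd = 83.2
Terminal payoffs (S − K): max(120.3, 0) = 120.3, max(-2.2, 0) = 0, max(-69.8, 0) = 0
Node u (S = 188.5): V_u = e^(−0.07)·[0.4192·120.3250 + 0.5808·0.0000] = 47.0350
Node d (S = 104): V_d = e^(−0.07)·[0.4192·0.0000 + 0.5808·0.0000] = 0.0000
Node 0 (S = 130): V_0 = e^(−0.07)·[0.4192·47.0350 + 0.5808·0.0000] = 18.3860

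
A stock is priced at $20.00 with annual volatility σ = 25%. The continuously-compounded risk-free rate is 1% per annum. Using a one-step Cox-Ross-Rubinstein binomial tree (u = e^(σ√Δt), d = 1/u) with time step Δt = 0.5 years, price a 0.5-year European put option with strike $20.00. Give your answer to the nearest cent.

CRR parameters: u = e^(σ√Δt) = e^(0.25·√0.5) = 1.1934, d = 1/u = 0.8380
Per-period rate: rΔt = 0.01·0.5 = 0.005, so R = e^0.005 = 1.0050
Risk-neutral probability p = (e^0.005 − 0.8380)/(1.1934 − 0.8380) = 0.1670/0.3554 = 0.4700
Terminal stock prices: S_u = 23.87, S_d = 16.76
Terminal payoffs (K − S): max(-3.867, 0) = 0, max(3.241, 0) = 3.241
Node 0 (S = 20): V_0 = e^(−0.005)·[0.4700·0.0000 + 0.5300·3.2407] = 1.7089

$1.71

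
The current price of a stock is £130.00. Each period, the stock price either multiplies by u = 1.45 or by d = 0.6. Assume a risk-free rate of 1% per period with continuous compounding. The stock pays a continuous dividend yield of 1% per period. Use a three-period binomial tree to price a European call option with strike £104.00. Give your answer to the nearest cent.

£50.04

Per-period risk-free factor R = e^0.01 = 1.0101; dividend-adjusted growth = e^(0.01−0.01) = 1.0000.
Risk-neutral probability p = (1.0000 − 0.6)/(1.45 − 0.6) = 0.4000/0.8500 = 0.4706
Terminal stock prices: S_uuu = 396.3, S_uud = 164, S_udd = 67.86, S_ddd = 28.08
Terminal payoffs (S − K): max(292.3, 0) = 292.3, max(59.99, 0) = 59.99, max(-36.14, 0) = 0, max(-75.92, 0) = 0
Node uu (S = 273.3): V_uu = e^(−0.01)·[0.4706·292.3212 + 0.5294·59.9950] = 167.6402
Node ud (S = 113.1): V_ud = e^(−0.01)·[0.4706·59.9950 + 0.5294·0.0000] = 27.9520
Node dd (S = 46.8): V_dd = e^(−0.01)·[0.4706·0.0000 + 0.5294·0.0000] = 0.0000
Node u (S = 188.5): V_u = e^(−0.01)·[0.4706·167.6402 + 0.5294·27.9520] = 92.7554
Node d (S = 78): V_d = e^(−0.01)·[0.4706·27.9520 + 0.5294·0.0000] = 13.0230
Node 0 (S = 130): V_0 = e^(−0.01)·[0.4706·92.7554 + 0.5294·13.0230] = 50.0412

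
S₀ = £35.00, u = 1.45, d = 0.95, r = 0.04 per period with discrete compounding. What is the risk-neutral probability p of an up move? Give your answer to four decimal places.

Risk-neutral probability p = (1 + 0.04 − 0.95)/(1.45 − 0.95) = 0.0900/0.5000 = 0.1800

p = 0.1800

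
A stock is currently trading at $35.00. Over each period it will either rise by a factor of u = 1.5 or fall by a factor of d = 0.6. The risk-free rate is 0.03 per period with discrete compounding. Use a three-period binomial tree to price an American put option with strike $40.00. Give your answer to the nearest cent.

Risk-neutral probability p = (1 + 0.03 − 0.6)/(1.5 − 0.6) = 0.4300/0.9000 = 0.4778
Terminal stock prices: S_uuu = 118.1, S_uud = 47.25, S_udd = 18.9, S_ddd = 7.56
Terminal payoffs (K − S): max(-78.12, 0) = 0, max(-7.25, 0) = 0, max(21.1, 0) = 21.1, max(32.44, 0) = 32.44
Node uu (S = 78.75): continuation = 1/1.03·[0.4778·0.0000 + 0.5222·0.0000] = 0.0000; exercise value = 0.0000 ≤ continuation, so V_uu = 0.0000
Node ud (S = 31.5): continuation = 1/1.03·[0.4778·0.0000 + 0.5222·21.1000] = 10.6980; exercise value = 8.5000 ≤ continuation, so V_ud = 10.6980
Node dd (S = 12.6): continuation = 1/1.03·[0.4778·21.1000 + 0.5222·32.4400] = 26.2350; exercise value = 27.4000 > continuation, so V_dd = 27.4000 (exercise)
Node u (S = 52.5): continuation = 1/1.03·[0.4778·0.0000 + 0.5222·10.6980] = 5.4240; exercise value = 0.0000 ≤ continuation, so V_u = 5.4240
Node d (S = 21): continuation = 1/1.03·[0.4778·10.6980 + 0.5222·27.4000] = 18.8545; exercise value = 19.0000 > continuation, so V_d = 19.0000 (exercise)
Node 0 (S = 35): continuation = 1/1.03·[0.4778·5.4240 + 0.5222·19.0000] = 12.1492; exercise value = 5.0000 ≤ continuation, so V_0 = 12.1492

$12.15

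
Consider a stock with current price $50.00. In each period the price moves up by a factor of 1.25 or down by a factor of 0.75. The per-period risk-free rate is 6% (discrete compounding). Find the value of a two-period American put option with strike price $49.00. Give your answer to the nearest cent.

Risk-neutral probability p = (1 + 0.06 − 0.75)/(1.25 − 0.75) = 0.3100/0.5000 = 0.6200
Terminal stock prices: S_uu = 78.12, S_ud = 46.88, S_dd = 28.12
Terminal payoffs (K − S): max(-29.12, 0) = 0, max(2.125, 0) = 2.125, max(20.88, 0) = 20.88
Node u (S = 62.5): continuation = 1/1.06·[0.6200·0.0000 + 0.3800·2.1250] = 0.7618; exercise value = 0.0000 ≤ continuation, so V_u = 0.7618
Node d (S = 37.5): continuation = 1/1.06·[0.6200·2.1250 + 0.3800·20.8750] = 8.7264; exercise value = 11.5000 > continuation, so V_d = 11.5000 (exercise)
Node 0 (S = 50): continuation = 1/1.06·[0.6200·0.7618 + 0.3800·11.5000] = 4.5682; exercise value = 0.0000 ≤ continuation, so V_0 = 4.5682

$4.57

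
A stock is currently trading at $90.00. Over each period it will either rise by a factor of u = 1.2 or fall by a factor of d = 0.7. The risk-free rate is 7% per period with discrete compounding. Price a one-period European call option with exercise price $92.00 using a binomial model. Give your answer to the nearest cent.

Risk-neutral probability p = (1 + 0.07 − 0.7)/(1.2 − 0.7) = 0.3700/0.5000 = 0.7400
Terminal stock prices: S_u = 108, S_d = 63
Terminal payoffs (S − K): max(16, 0) = 16, max(-29, 0) = 0
Node 0 (S = 90): V_0 = 1/1.07·[0.7400·16.0000 + 0.2600·0.0000] = 11.0654

$11.07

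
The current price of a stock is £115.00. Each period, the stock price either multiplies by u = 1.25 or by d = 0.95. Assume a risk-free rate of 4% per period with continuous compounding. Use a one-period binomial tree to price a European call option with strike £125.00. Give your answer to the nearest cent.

£5.45

Risk-neutral probability p = (e^0.04 − 0.95)/(1.25 − 0.95) = 0.0908/0.3000 = 0.3027
Terminal stock prices: S_u = 143.8, S_d = 109.2
Terminal payoffs (S − K): max(18.75, 0) = 18.75, max(-15.75, 0) = 0
Node 0 (S = 115): V_0 = e^(−0.04)·[0.3027·18.7500 + 0.6973·0.0000] = 5.4531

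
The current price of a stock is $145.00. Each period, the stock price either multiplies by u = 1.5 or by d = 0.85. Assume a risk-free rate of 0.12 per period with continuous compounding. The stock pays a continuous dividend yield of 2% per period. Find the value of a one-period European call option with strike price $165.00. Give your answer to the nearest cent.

$18.28

Per-period risk-free factor R = e^0.12 = 1.1275; dividend-adjusted growth = e^(0.12−0.02) = 1.1052.
Risk-neutral probability p = (1.1052 − 0.85)/(1.5 − 0.85) = 0.2552/0.6500 = 0.3926
Terminal stock prices: S_u = 217.5, S_d = 123.2
Terminal payoffs (S − K): max(52.5, 0) = 52.5, max(-41.75, 0) = 0
Node 0 (S = 145): V_0 = e^(−0.12)·[0.3926·52.5000 + 0.6074·0.0000] = 18.2794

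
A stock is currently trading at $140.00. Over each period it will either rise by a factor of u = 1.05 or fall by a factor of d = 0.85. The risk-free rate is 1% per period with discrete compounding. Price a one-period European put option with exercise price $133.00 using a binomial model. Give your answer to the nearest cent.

$2.77

Risk-neutral probability p = (1 + 0.01 − 0.85)/(1.05 − 0.85) = 0.1600/0.2000 = 0.8000
Terminal stock prices: S_u = 147, S_d = 119
Terminal payoffs (K − S): max(-14, 0) = 0, max(14, 0) = 14
Node 0 (S = 140): V_0 = 1/1.01·[0.8000·0.0000 + 0.2000·14.0000] = 2.7723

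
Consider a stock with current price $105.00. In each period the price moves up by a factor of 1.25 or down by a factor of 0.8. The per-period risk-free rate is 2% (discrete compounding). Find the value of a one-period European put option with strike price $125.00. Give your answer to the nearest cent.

Risk-neutral probability p = (1 + 0.02 − 0.8)/(1.25 − 0.8) = 0.2200/0.4500 = 0.4889
Terminal stock prices: S_u = 131.2, S_d = 84
Terminal payoffs (K − S): max(-6.25, 0) = 0, max(41, 0) = 41
Node 0 (S = 105): V_0 = 1/1.02·[0.4889·0.0000 + 0.5111·41.0000] = 20.5447

$20.54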